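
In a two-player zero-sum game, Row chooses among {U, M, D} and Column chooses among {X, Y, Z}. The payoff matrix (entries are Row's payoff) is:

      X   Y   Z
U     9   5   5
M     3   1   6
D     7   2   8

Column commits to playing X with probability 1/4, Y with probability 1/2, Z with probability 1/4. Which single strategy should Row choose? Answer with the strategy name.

Expected payoff of U: (1/4)·9 + (1/2)·5 + (1/4)·5 = 6.
Expected payoff of M: (1/4)·3 + (1/2)·1 + (1/4)·6 = 11/4.
Expected payoff of D: (1/4)·7 + (1/2)·2 + (1/4)·8 = 19/4.
The largest is 6, so Row's best response is U.

U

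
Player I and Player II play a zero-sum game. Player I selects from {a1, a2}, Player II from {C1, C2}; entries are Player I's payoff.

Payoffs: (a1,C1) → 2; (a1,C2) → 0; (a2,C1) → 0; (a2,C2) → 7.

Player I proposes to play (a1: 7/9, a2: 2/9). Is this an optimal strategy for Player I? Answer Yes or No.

Against C1 this mix gives (7/9)·2 + (2/9)·0 = 14/9.
Against C2 this mix gives (7/9)·0 + (2/9)·7 = 14/9.
All of Player II's active replies (C1, C2) yield 14/9, and no column does worse for Player I. The mix makes Player II indifferent and guarantees 14/9, so it is optimal.

Yes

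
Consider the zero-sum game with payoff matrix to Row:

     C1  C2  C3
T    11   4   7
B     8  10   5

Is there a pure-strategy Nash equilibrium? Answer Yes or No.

No

Row minima: T → 4, B → 5; maximin = 5.
Column maxima: C1 → 11, C2 → 10, C3 → 7; minimax = 7.
5 ≠ 7, so no pure-strategy equilibrium exists.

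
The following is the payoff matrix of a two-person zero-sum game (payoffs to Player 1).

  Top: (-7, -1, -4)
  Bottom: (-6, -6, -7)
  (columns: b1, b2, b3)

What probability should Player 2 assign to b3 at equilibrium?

1/4

Row minima: Top → -7, Bottom → -7; maximin = -7.
Column maxima: b1 → -6, b2 → -1, b3 → -4; minimax = -6.
-7 ≠ -6, so there is no saddle point; optimal play is mixed.
b2 is strictly dominated by b3 (it gives Player 1 strictly more in every row), so Player 2 never plays it.
On the remaining 2×2 (Top, Bottom vs b1, b3):
Let Player 1 play Top with probability p. Expected payoff against b1: (-7)p + (-6)(1−p) = −p − 6; against b3: (-4)p + (-7)(1−p) = 3p − 7.
Setting these equal: −p − 6 = 3p − 7 ⇒ −4p = -1 ⇒ p = 1/4, and the value is (-1)·(1/4) − 6 = -25/4.
For Player 2: with q = P(b1), equating Top's and Bottom's payoffs gives −3q − 4 = q − 7 ⇒ q = 3/4.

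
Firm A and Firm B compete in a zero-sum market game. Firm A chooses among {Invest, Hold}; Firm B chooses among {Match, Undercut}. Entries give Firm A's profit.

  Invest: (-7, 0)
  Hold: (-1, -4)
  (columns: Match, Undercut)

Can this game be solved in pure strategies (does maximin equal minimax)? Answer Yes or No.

No

Row minima: Invest → -7, Hold → -4; maximin = -4.
Column maxima: Match → -1, Undercut → 0; minimax = -1.
-4 ≠ -1, so no pure-strategy equilibrium exists.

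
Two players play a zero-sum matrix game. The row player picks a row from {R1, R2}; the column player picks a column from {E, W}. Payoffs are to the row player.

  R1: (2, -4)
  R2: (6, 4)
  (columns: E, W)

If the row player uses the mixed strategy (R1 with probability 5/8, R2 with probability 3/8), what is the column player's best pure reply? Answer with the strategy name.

W

If the column player plays E, the row player's expected payoff is (5/8)·2 + (3/8)·6 = 7/2.
If the column player plays W, the row player's expected payoff is (5/8)·(-4) + (3/8)·4 = -1.
The column player minimizes the row player's payoff; the smallest is -1, so the best response is W.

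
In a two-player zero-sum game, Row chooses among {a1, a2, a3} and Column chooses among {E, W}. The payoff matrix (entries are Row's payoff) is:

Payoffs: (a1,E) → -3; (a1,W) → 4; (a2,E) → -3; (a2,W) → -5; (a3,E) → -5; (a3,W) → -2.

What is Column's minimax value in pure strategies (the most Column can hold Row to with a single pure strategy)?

Column maxima: E → -3, W → 4.
The smallest of these is -3.

-3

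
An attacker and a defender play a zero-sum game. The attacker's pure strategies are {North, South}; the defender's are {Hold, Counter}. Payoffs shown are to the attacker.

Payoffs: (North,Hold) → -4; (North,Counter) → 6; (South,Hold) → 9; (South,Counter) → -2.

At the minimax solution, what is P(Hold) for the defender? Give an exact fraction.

Row minima: North → -4, South → -2; maximin = -2.
Column maxima: Hold → 9, Counter → 6; minimax = 6.
-2 ≠ 6, so there is no saddle point; optimal play is mixed.
Let the attacker play North with probability p. Expected payoff against Hold: (-4)p + 9(1−p) = −13p + 9; against Counter: 6p + (-2)(1−p) = 8p − 2.
Setting these equal: −13p + 9 = 8p − 2 ⇒ −21p = -11 ⇒ p = 11/21, and the value is (-13)·(11/21) + 9 = 46/21.
For the defender: with q = P(Hold), equating North's and South's payoffs gives −10q + 6 = 11q − 2 ⇒ q = 8/21.

8/21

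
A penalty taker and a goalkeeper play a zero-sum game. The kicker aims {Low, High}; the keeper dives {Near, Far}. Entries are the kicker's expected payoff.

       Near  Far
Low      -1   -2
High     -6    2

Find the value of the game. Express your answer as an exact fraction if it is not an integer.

Row minima: Low → -2, High → -6; maximin = -2.
Column maxima: Near → -1, Far → 2; minimax = -1.
-2 ≠ -1, so there is no saddle point; optimal play is mixed.
Let the kicker play Low with probability p. Expected payoff against Near: (-1)p + (-6)(1−p) = 5p − 6; against Far: (-2)p + 2(1−p) = −4p + 2.
Setting these equal: 5p − 6 = −4p + 2 ⇒ 9p = 8 ⇒ p = 8/9, and the value is (5)·(8/9) − 6 = -14/9.
For the keeper: with q = P(Near), equating Low's and High's payoffs gives q − 2 = −8q + 2 ⇒ q = 4/9.

-14/9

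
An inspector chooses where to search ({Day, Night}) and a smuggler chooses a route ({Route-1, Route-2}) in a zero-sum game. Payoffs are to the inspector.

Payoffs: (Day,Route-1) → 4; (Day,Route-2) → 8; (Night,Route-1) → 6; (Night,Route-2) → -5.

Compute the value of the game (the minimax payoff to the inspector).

68/15

Row minima: Day → 4, Night → -5; maximin = 4.
Column maxima: Route-1 → 6, Route-2 → 8; minimax = 6.
4 ≠ 6, so there is no saddle point; optimal play is mixed.
Let the inspector play Day with probability p. Expected payoff against Route-1: 4p + 6(1−p) = −2p + 6; against Route-2: 8p + (-5)(1−p) = 13p − 5.
Setting these equal: −2p + 6 = 13p − 5 ⇒ −15p = -11 ⇒ p = 11/15, and the value is (-2)·(11/15) + 6 = 68/15.
For the smuggler: with q = P(Route-1), equating Day's and Night's payoffs gives −4q + 8 = 11q − 5 ⇒ q = 13/15.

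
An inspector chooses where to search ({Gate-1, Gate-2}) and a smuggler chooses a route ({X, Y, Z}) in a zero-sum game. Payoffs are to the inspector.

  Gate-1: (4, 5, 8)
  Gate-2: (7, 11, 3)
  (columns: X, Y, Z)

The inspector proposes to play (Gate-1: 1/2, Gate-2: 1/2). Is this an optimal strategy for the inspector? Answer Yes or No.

Yes

Against X this mix gives (1/2)·4 + (1/2)·7 = 11/2.
Against Y this mix gives (1/2)·5 + (1/2)·11 = 8.
Against Z this mix gives (1/2)·8 + (1/2)·3 = 11/2.
All of the smuggler's active replies (X, Z) yield 11/2, and no column does worse for the inspector. The mix makes the smuggler indifferent and guarantees 11/2, so it is optimal.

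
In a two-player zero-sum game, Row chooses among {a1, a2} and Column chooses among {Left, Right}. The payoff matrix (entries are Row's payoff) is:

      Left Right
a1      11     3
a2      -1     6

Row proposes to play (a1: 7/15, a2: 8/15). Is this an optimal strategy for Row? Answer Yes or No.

Yes

Against Left this mix gives (7/15)·11 + (8/15)·(-1) = 23/5.
Against Right this mix gives (7/15)·3 + (8/15)·6 = 23/5.
All of Column's active replies (Left, Right) yield 23/5, and no column does worse for Row. The mix makes Column indifferent and guarantees 23/5, so it is optimal.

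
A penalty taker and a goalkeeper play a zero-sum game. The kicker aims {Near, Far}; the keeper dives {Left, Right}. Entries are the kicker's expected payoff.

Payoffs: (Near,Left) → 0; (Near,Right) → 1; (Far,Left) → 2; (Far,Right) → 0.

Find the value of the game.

2/3

Row minima: Near → 0, Far → 0; maximin = 0.
Column maxima: Left → 2, Right → 1; minimax = 1.
0 ≠ 1, so there is no saddle point; optimal play is mixed.
Let the kicker play Near with probability p. Expected payoff against Left: 0p + 2(1−p) = −2p + 2; against Right: 1p + 0(1−p) = p.
Setting these equal: −2p + 2 = p ⇒ −3p = -2 ⇒ p = 2/3, and the value is (-2)·(2/3) + 2 = 2/3.
For the keeper: with q = P(Left), equating Near's and Far's payoffs gives −q + 1 = 2q ⇒ q = 1/3.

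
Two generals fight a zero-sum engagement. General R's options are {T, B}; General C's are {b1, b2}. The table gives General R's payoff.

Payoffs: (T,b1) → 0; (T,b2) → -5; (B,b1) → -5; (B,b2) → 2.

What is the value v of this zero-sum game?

Row minima: T → -5, B → -5; maximin = -5.
Column maxima: b1 → 0, b2 → 2; minimax = 0.
-5 ≠ 0, so there is no saddle point; optimal play is mixed.
Let General R play T with probability p. Expected payoff against b1: 0p + (-5)(1−p) = 5p − 5; against b2: (-5)p + 2(1−p) = −7p + 2.
Setting these equal: 5p − 5 = −7p + 2 ⇒ 12p = 7 ⇒ p = 7/12, and the value is (5)·(7/12) − 5 = -25/12.
For General C: with q = P(b1), equating T's and B's payoffs gives 5q − 5 = −7q + 2 ⇒ q = 7/12.

-25/12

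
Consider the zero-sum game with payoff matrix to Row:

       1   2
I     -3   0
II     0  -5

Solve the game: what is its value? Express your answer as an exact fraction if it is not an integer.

Row minima: I → -3, II → -5; maximin = -3.
Column maxima: 1 → 0, 2 → 0; minimax = 0.
-3 ≠ 0, so there is no saddle point; optimal play is mixed.
Let Row play I with probability p. Expected payoff against 1: (-3)p + 0(1−p) = −3p; against 2: 0p + (-5)(1−p) = 5p − 5.
Setting these equal: −3p = 5p − 5 ⇒ −8p = -5 ⇒ p = 5/8, and the value is (-3)·(5/8) = -15/8.
For Column: with q = P(1), equating I's and II's payoffs gives −3q = 5q − 5 ⇒ q = 5/8.

-15/8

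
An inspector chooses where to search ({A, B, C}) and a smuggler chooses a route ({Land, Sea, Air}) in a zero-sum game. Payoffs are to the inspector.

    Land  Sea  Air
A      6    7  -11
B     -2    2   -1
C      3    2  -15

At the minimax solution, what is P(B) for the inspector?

17/18

Row minima: A → -11, B → -2, C → -15; maximin = -2.
Column maxima: Land → 6, Sea → 7, Air → -1; minimax = -1.
-2 ≠ -1, so there is no saddle point; optimal play is mixed.
C is strictly dominated by A, so the inspector never plays it.
With C eliminated, Sea is strictly dominated by Land (it gives the inspector strictly more in every remaining row), so the smuggler never plays it.
On the remaining 2×2 (A, B vs Land, Air):
Let the inspector play A with probability p. Expected payoff against Land: 6p + (-2)(1−p) = 8p − 2; against Air: (-11)p + (-1)(1−p) = −10p − 1.
Setting these equal: 8p − 2 = −10p − 1 ⇒ 18p = 1 ⇒ p = 1/18, and the value is (8)·(1/18) − 2 = -14/9.
For the smuggler: with q = P(Land), equating A's and B's payoffs gives 17q − 11 = −q − 1 ⇒ q = 5/9.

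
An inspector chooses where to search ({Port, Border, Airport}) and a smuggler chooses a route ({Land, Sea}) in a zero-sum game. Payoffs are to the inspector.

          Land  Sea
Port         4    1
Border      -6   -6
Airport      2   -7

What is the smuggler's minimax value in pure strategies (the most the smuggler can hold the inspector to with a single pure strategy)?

Column maxima: Land → 4, Sea → 1.
The smallest of these is 1.

1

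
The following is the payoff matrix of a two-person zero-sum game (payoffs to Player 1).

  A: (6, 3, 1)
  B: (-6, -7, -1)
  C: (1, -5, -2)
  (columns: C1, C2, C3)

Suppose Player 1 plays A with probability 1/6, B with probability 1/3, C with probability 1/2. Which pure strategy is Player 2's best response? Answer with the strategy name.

C2

If Player 2 plays C1, Player 1's expected payoff is (1/6)·6 + (1/3)·(-6) + (1/2)·1 = -1/2.
If Player 2 plays C2, Player 1's expected payoff is (1/6)·3 + (1/3)·(-7) + (1/2)·(-5) = -13/3.
If Player 2 plays C3, Player 1's expected payoff is (1/6)·1 + (1/3)·(-1) + (1/2)·(-2) = -7/6.
Player 2 minimizes Player 1's payoff; the smallest is -13/3, so the best response is C2.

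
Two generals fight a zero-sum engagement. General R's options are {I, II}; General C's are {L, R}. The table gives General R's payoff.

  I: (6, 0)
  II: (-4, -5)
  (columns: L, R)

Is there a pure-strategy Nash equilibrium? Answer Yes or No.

Row minima: I → 0, II → -5; maximin = 0.
Column maxima: L → 6, R → 0; minimax = 0.
maximin = minimax = 0, so a saddle point exists.

Yes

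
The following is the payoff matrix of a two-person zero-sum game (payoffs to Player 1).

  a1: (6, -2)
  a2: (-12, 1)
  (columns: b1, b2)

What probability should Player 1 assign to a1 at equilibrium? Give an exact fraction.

13/21

Row minima: a1 → -2, a2 → -12; maximin = -2.
Column maxima: b1 → 6, b2 → 1; minimax = 1.
-2 ≠ 1, so there is no saddle point; optimal play is mixed.
Let Player 1 play a1 with probability p. Expected payoff against b1: 6p + (-12)(1−p) = 18p − 12; against b2: (-2)p + 1(1−p) = −3p + 1.
Setting these equal: 18p − 12 = −3p + 1 ⇒ 21p = 13 ⇒ p = 13/21, and the value is (18)·(13/21) − 12 = -6/7.
For Player 2: with q = P(b1), equating a1's and a2's payoffs gives 8q − 2 = −13q + 1 ⇒ q = 1/7.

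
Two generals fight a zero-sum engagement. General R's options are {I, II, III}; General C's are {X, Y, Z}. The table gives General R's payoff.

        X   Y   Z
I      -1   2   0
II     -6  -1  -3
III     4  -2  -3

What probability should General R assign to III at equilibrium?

1/8

Row minima: I → -1, II → -6, III → -3; maximin = -1.
Column maxima: X → 4, Y → 2, Z → 0; minimax = 0.
-1 ≠ 0, so there is no saddle point; optimal play is mixed.
II is strictly dominated by I, so General R never plays it.
Y is strictly dominated by Z (it gives General R strictly more in every row), so General C never plays it.
On the remaining 2×2 (I, III vs X, Z):
Let General R play I with probability p. Expected payoff against X: (-1)p + 4(1−p) = −5p + 4; against Z: 0p + (-3)(1−p) = 3p − 3.
Setting these equal: −5p + 4 = 3p − 3 ⇒ −8p = -7 ⇒ p = 7/8, and the value is (-5)·(7/8) + 4 = -3/8.
For General C: with q = P(X), equating I's and III's payoffs gives −q = 7q − 3 ⇒ q = 3/8.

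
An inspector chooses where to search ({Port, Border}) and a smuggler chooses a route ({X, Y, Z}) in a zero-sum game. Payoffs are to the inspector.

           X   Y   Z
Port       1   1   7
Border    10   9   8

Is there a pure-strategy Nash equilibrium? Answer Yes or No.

Yes

Row minima: Port → 1, Border → 8; maximin = 8.
Column maxima: X → 10, Y → 9, Z → 8; minimax = 8.
maximin = minimax = 8, so a saddle point exists.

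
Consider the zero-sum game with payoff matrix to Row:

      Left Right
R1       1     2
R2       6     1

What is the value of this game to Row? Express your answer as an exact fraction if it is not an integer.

Row minima: R1 → 1, R2 → 1; maximin = 1.
Column maxima: Left → 6, Right → 2; minimax = 2.
1 ≠ 2, so there is no saddle point; optimal play is mixed.
Let Row play R1 with probability p. Expected payoff against Left: 1p + 6(1−p) = −5p + 6; against Right: 2p + 1(1−p) = p + 1.
Setting these equal: −5p + 6 = p + 1 ⇒ −6p = -5 ⇒ p = 5/6, and the value is (-5)·(5/6) + 6 = 11/6.
For Column: with q = P(Left), equating R1's and R2's payoffs gives −q + 2 = 5q + 1 ⇒ q = 1/6.

11/6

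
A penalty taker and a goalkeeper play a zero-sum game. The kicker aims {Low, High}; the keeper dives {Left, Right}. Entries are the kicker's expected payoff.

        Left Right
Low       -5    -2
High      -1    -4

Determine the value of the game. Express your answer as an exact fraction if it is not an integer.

-3

Row minima: Low → -5, High → -4; maximin = -4.
Column maxima: Left → -1, Right → -2; minimax = -2.
-4 ≠ -2, so there is no saddle point; optimal play is mixed.
Let the kicker play Low with probability p. Expected payoff against Left: (-5)p + (-1)(1−p) = −4p − 1; against Right: (-2)p + (-4)(1−p) = 2p − 4.
Setting these equal: −4p − 1 = 2p − 4 ⇒ −6p = -3 ⇒ p = 1/2, and the value is (-4)·(1/2) − 1 = -3.
For the keeper: with q = P(Left), equating Low's and High's payoffs gives −3q − 2 = 3q − 4 ⇒ q = 1/3.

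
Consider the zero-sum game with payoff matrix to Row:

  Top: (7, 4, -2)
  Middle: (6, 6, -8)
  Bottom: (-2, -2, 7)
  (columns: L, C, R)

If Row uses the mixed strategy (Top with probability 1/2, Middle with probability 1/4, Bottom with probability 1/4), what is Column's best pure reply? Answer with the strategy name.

If Column plays L, Row's expected payoff is (1/2)·7 + (1/4)·6 + (1/4)·(-2) = 9/2.
If Column plays C, Row's expected payoff is (1/2)·4 + (1/4)·6 + (1/4)·(-2) = 3.
If Column plays R, Row's expected payoff is (1/2)·(-2) + (1/4)·(-8) + (1/4)·7 = -5/4.
Column minimizes Row's payoff; the smallest is -5/4, so the best response is R.

R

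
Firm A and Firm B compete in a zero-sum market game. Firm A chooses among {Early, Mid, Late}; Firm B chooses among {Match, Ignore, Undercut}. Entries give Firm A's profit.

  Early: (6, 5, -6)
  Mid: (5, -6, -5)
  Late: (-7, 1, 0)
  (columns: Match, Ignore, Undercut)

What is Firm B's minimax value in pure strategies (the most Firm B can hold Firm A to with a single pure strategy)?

Column maxima: Match → 6, Ignore → 5, Undercut → 0.
The smallest of these is 0.

0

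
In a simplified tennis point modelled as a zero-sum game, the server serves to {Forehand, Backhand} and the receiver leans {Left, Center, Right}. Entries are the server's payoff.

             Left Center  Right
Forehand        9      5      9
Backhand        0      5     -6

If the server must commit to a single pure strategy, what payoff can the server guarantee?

5

Row minima: Forehand → 5, Backhand → -6.
The best of these is 5.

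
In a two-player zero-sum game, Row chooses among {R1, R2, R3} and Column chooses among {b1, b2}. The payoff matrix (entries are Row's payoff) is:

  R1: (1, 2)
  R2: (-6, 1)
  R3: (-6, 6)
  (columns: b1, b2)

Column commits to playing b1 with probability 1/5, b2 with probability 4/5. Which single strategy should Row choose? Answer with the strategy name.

Expected payoff of R1: (1/5)·1 + (4/5)·2 = 9/5.
Expected payoff of R2: (1/5)·(-6) + (4/5)·1 = -2/5.
Expected payoff of R3: (1/5)·(-6) + (4/5)·6 = 18/5.
The largest is 18/5, so Row's best response is R3.

R3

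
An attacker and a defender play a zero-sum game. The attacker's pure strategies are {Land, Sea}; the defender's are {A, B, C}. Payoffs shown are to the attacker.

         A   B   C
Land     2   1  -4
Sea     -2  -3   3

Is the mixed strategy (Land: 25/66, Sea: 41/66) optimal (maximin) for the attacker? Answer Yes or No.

No

Against A this mix gives (25/66)·2 + (41/66)·(-2) = -16/33.
Against B this mix gives (25/66)·1 + (41/66)·(-3) = -49/33.
Against C this mix gives (25/66)·(-4) + (41/66)·3 = 23/66.
The defender will play B, holding the attacker to -49/33. Shifting weight toward the row that does better against B would raise this floor (the equalizing mix achieves -9/11 against both B and C), so the proposed strategy is not optimal.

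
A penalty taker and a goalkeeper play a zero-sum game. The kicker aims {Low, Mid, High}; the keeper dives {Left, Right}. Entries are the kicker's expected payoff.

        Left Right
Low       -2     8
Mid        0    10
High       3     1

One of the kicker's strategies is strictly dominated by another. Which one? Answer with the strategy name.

Mid gives a strictly higher payoff than Low against every column: 0 > -2, 10 > 8.
So Low is strictly dominated and the kicker never plays it.

Low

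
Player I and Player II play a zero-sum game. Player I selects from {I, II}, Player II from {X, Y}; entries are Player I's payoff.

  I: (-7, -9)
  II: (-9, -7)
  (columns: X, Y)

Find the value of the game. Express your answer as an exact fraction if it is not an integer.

-8

Row minima: I → -9, II → -9; maximin = -9.
Column maxima: X → -7, Y → -7; minimax = -7.
-9 ≠ -7, so there is no saddle point; optimal play is mixed.
Let Player I play I with probability p. Expected payoff against X: (-7)p + (-9)(1−p) = 2p − 9; against Y: (-9)p + (-7)(1−p) = −2p − 7.
Setting these equal: 2p − 9 = −2p − 7 ⇒ 4p = 2 ⇒ p = 1/2, and the value is (2)·(1/2) − 9 = -8.
For Player II: with q = P(X), equating I's and II's payoffs gives 2q − 9 = −2q − 7 ⇒ q = 1/2.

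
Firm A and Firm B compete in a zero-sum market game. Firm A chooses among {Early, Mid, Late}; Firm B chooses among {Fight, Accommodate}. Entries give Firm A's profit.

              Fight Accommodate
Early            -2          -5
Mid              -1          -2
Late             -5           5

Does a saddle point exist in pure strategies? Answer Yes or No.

No

Row minima: Early → -5, Mid → -2, Late → -5; maximin = -2.
Column maxima: Fight → -1, Accommodate → 5; minimax = -1.
-2 ≠ -1, so no pure-strategy equilibrium exists.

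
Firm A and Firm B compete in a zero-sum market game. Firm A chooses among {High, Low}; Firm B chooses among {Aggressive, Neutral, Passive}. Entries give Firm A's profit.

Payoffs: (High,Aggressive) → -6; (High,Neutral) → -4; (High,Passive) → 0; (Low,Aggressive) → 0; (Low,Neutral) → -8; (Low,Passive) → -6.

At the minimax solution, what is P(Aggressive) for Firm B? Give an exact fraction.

2/5

Row minima: High → -6, Low → -8; maximin = -6.
Column maxima: Aggressive → 0, Neutral → -4, Passive → 0; minimax = -4.
-6 ≠ -4, so there is no saddle point; optimal play is mixed.
Passive is strictly dominated by Neutral (it gives Firm A strictly more in every row), so Firm B never plays it.
On the remaining 2×2 (High, Low vs Aggressive, Neutral):
Let Firm A play High with probability p. Expected payoff against Aggressive: (-6)p + 0(1−p) = −6p; against Neutral: (-4)p + (-8)(1−p) = 4p − 8.
Setting these equal: −6p = 4p − 8 ⇒ −10p = -8 ⇒ p = 4/5, and the value is (-6)·(4/5) = -24/5.
For Firm B: with q = P(Aggressive), equating High's and Low's payoffs gives −2q − 4 = 8q − 8 ⇒ q = 2/5.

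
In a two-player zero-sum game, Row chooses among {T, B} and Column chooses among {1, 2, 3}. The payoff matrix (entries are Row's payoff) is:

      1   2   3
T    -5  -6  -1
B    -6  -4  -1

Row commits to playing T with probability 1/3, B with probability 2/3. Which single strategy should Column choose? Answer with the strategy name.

If Column plays 1, Row's expected payoff is (1/3)·(-5) + (2/3)·(-6) = -17/3.
If Column plays 2, Row's expected payoff is (1/3)·(-6) + (2/3)·(-4) = -14/3.
If Column plays 3, Row's expected payoff is (1/3)·(-1) + (2/3)·(-1) = -1.
Column minimizes Row's payoff; the smallest is -17/3, so the best response is 1.

1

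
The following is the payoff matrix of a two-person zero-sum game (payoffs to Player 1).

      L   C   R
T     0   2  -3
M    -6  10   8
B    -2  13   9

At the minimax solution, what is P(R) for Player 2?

1/7

Row minima: T → -3, M → -6, B → -2; maximin = -2.
Column maxima: L → 0, C → 13, R → 9; minimax = 0.
-2 ≠ 0, so there is no saddle point; optimal play is mixed.
M is strictly dominated by B, so Player 1 never plays it.
C is strictly dominated by L (it gives Player 1 strictly more in every row), so Player 2 never plays it.
On the remaining 2×2 (T, B vs L, R):
Let Player 1 play T with probability p. Expected payoff against L: 0p + (-2)(1−p) = 2p − 2; against R: (-3)p + 9(1−p) = −12p + 9.
Setting these equal: 2p − 2 = −12p + 9 ⇒ 14p = 11 ⇒ p = 11/14, and the value is (2)·(11/14) − 2 = -3/7.
For Player 2: with q = P(L), equating T's and B's payoffs gives 3q − 3 = −11q + 9 ⇒ q = 6/7.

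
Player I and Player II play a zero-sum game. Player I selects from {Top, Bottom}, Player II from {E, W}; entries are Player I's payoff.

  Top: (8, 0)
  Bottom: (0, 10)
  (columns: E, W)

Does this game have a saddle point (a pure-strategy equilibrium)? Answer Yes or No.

Row minima: Top → 0, Bottom → 0; maximin = 0.
Column maxima: E → 8, W → 10; minimax = 8.
0 ≠ 8, so no pure-strategy equilibrium exists.

No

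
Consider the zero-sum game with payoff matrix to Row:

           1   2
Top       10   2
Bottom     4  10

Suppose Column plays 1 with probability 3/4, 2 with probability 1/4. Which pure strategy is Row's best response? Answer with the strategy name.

Expected payoff of Top: (3/4)·10 + (1/4)·2 = 8.
Expected payoff of Bottom: (3/4)·4 + (1/4)·10 = 11/2.
The largest is 8, so Row's best response is Top.

Top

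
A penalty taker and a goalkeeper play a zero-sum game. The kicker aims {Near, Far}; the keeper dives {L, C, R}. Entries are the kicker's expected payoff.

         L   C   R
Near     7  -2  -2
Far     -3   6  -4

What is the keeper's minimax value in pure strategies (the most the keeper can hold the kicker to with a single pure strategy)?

Column maxima: L → 7, C → 6, R → -2.
The smallest of these is -2.

-2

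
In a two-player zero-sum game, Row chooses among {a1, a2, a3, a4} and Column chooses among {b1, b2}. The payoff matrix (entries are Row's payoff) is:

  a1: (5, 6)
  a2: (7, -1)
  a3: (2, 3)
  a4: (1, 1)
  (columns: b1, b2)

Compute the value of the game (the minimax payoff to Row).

47/9

Row minima: a1 → 5, a2 → -1, a3 → 2, a4 → 1; maximin = 5.
Column maxima: b1 → 7, b2 → 6; minimax = 6.
5 ≠ 6, so there is no saddle point; optimal play is mixed.
a3 is strictly dominated by a1, so Row never plays it.
a4 is strictly dominated by a1, so Row never plays it.
On the remaining 2×2 (a1, a2 vs b1, b2):
Let Row play a1 with probability p. Expected payoff against b1: 5p + 7(1−p) = −2p + 7; against b2: 6p + (-1)(1−p) = 7p − 1.
Setting these equal: −2p + 7 = 7p − 1 ⇒ −9p = -8 ⇒ p = 8/9, and the value is (-2)·(8/9) + 7 = 47/9.
For Column: with q = P(b1), equating a1's and a2's payoffs gives −q + 6 = 8q − 1 ⇒ q = 7/9.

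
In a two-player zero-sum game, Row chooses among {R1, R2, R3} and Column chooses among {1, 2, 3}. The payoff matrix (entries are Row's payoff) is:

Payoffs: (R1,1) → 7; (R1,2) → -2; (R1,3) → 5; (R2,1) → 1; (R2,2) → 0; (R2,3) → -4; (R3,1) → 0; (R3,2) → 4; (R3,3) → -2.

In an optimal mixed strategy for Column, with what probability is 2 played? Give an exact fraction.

Row minima: R1 → -2, R2 → -4, R3 → -2; maximin = -2.
Column maxima: 1 → 7, 2 → 4, 3 → 5; minimax = 4.
-2 ≠ 4, so there is no saddle point; optimal play is mixed.
1 is strictly dominated by 3 (it gives Row strictly more in every row), so Column never plays it.
With 1 eliminated, R2 is strictly dominated by R3 (R3 gives Row strictly more in every remaining column), so Row never plays it.
On the remaining 2×2 (R1, R3 vs 2, 3):
Let Row play R1 with probability p. Expected payoff against 2: (-2)p + 4(1−p) = −6p + 4; against 3: 5p + (-2)(1−p) = 7p − 2.
Setting these equal: −6p + 4 = 7p − 2 ⇒ −13p = -6 ⇒ p = 6/13, and the value is (-6)·(6/13) + 4 = 16/13.
For Column: with q = P(2), equating R1's and R3's payoffs gives −7q + 5 = 6q − 2 ⇒ q = 7/13.

7/13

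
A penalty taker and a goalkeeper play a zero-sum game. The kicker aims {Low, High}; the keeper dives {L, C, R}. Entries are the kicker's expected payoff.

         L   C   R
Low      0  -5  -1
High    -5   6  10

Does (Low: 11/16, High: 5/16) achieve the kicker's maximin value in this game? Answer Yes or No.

Yes

Against L this mix gives (11/16)·0 + (5/16)·(-5) = -25/16.
Against C this mix gives (11/16)·(-5) + (5/16)·6 = -25/16.
Against R this mix gives (11/16)·(-1) + (5/16)·10 = 39/16.
All of the keeper's active replies (L, C) yield -25/16, and no column does worse for the kicker. The mix makes the keeper indifferent and guarantees -25/16, so it is optimal.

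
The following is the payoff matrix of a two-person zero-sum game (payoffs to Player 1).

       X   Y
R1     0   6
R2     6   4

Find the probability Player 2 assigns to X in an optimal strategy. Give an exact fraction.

Row minima: R1 → 0, R2 → 4; maximin = 4.
Column maxima: X → 6, Y → 6; minimax = 6.
4 ≠ 6, so there is no saddle point; optimal play is mixed.
Let Player 1 play R1 with probability p. Expected payoff against X: 0p + 6(1−p) = −6p + 6; against Y: 6p + 4(1−p) = 2p + 4.
Setting these equal: −6p + 6 = 2p + 4 ⇒ −8p = -2 ⇒ p = 1/4, and the value is (-6)·(1/4) + 6 = 9/2.
For Player 2: with q = P(X), equating R1's and R2's payoffs gives −6q + 6 = 2q + 4 ⇒ q = 1/4.

1/4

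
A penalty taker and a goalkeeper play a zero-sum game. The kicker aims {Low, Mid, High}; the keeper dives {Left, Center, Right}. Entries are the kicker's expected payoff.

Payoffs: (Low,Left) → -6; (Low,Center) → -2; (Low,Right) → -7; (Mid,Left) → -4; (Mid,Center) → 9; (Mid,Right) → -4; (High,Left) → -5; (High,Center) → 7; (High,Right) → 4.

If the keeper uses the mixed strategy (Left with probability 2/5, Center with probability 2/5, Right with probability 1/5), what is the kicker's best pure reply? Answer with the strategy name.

Expected payoff of Low: (2/5)·(-6) + (2/5)·(-2) + (1/5)·(-7) = -23/5.
Expected payoff of Mid: (2/5)·(-4) + (2/5)·9 + (1/5)·(-4) = 6/5.
Expected payoff of High: (2/5)·(-5) + (2/5)·7 + (1/5)·4 = 8/5.
The largest is 8/5, so the kicker's best response is High.

High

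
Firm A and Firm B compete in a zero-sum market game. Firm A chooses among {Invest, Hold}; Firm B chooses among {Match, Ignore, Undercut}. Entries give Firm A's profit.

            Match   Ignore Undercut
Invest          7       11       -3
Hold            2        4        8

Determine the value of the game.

Row minima: Invest → -3, Hold → 2; maximin = 2.
Column maxima: Match → 7, Ignore → 11, Undercut → 8; minimax = 7.
2 ≠ 7, so there is no saddle point; optimal play is mixed.
Ignore is strictly dominated by Match (it gives Firm A strictly more in every row), so Firm B never plays it.
On the remaining 2×2 (Invest, Hold vs Match, Undercut):
Let Firm A play Invest with probability p. Expected payoff against Match: 7p + 2(1−p) = 5p + 2; against Undercut: (-3)p + 8(1−p) = −11p + 8.
Setting these equal: 5p + 2 = −11p + 8 ⇒ 16p = 6 ⇒ p = 3/8, and the value is (5)·(3/8) + 2 = 31/8.
For Firm B: with q = P(Match), equating Invest's and Hold's payoffs gives 10q − 3 = −6q + 8 ⇒ q = 11/16.

31/8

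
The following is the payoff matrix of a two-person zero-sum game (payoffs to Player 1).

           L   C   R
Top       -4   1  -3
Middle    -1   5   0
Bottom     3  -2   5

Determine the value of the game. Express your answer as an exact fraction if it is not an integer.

Row minima: Top → -4, Middle → -1, Bottom → -2; maximin = -1.
Column maxima: L → 3, C → 5, R → 5; minimax = 3.
-1 ≠ 3, so there is no saddle point; optimal play is mixed.
Top is strictly dominated by Middle, so Player 1 never plays it.
R is strictly dominated by L (it gives Player 1 strictly more in every row), so Player 2 never plays it.
On the remaining 2×2 (Middle, Bottom vs L, C):
Let Player 1 play Middle with probability p. Expected payoff against L: (-1)p + 3(1−p) = −4p + 3; against C: 5p + (-2)(1−p) = 7p − 2.
Setting these equal: −4p + 3 = 7p − 2 ⇒ −11p = -5 ⇒ p = 5/11, and the value is (-4)·(5/11) + 3 = 13/11.
For Player 2: with q = P(L), equating Middle's and Bottom's payoffs gives −6q + 5 = 5q − 2 ⇒ q = 7/11.

13/11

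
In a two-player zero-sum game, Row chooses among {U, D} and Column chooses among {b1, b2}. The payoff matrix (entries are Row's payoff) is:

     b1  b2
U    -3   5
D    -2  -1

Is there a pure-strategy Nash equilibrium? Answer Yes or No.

Row minima: U → -3, D → -2; maximin = -2.
Column maxima: b1 → -2, b2 → 5; minimax = -2.
maximin = minimax = -2, so a saddle point exists.

Yes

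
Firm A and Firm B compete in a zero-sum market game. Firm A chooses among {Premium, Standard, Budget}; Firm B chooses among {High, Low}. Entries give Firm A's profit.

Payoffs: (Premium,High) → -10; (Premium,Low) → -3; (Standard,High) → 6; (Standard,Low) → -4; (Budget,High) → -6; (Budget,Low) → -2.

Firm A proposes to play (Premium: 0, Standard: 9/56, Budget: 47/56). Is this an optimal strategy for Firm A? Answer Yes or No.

No

Against High this mix gives (9/56)·6 + (47/56)·(-6) = -57/14.
Against Low this mix gives (9/56)·(-4) + (47/56)·(-2) = -65/28.
Firm B will play High, holding Firm A to -57/14. Shifting weight toward the row that does better against High would raise this floor (the equalizing mix achieves -18/7 against both High and Low), so the proposed strategy is not optimal.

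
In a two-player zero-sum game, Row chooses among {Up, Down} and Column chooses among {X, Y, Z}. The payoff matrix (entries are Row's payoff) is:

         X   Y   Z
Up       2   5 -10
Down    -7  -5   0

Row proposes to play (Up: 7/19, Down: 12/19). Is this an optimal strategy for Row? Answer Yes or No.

Yes

Against X this mix gives (7/19)·2 + (12/19)·(-7) = -70/19.
Against Y this mix gives (7/19)·5 + (12/19)·(-5) = -25/19.
Against Z this mix gives (7/19)·(-10) + (12/19)·0 = -70/19.
All of Column's active replies (X, Z) yield -70/19, and no column does worse for Row. The mix makes Column indifferent and guarantees -70/19, so it is optimal.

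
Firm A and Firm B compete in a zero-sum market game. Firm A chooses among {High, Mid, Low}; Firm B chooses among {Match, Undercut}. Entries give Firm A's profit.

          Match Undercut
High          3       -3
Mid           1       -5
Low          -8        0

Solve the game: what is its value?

-12/7

Row minima: High → -3, Mid → -5, Low → -8; maximin = -3.
Column maxima: Match → 3, Undercut → 0; minimax = 0.
-3 ≠ 0, so there is no saddle point; optimal play is mixed.
Mid is strictly dominated by High, so Firm A never plays it.
On the remaining 2×2 (High, Low vs Match, Undercut):
Let Firm A play High with probability p. Expected payoff against Match: 3p + (-8)(1−p) = 11p − 8; against Undercut: (-3)p + 0(1−p) = −3p.
Setting these equal: 11p − 8 = −3p ⇒ 14p = 8 ⇒ p = 4/7, and the value is (11)·(4/7) − 8 = -12/7.
For Firm B: with q = P(Match), equating High's and Low's payoffs gives 6q − 3 = −8q ⇒ q = 3/14.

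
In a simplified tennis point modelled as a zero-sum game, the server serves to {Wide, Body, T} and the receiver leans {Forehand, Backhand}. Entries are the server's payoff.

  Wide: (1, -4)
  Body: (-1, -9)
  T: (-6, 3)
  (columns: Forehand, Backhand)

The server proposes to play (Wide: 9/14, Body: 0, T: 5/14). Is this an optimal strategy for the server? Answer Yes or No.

Yes

Against Forehand this mix gives (9/14)·1 + (5/14)·(-6) = -3/2.
Against Backhand this mix gives (9/14)·(-4) + (5/14)·3 = -3/2.
All of the receiver's active replies (Forehand, Backhand) yield -3/2, and no column does worse for the server. The mix makes the receiver indifferent and guarantees -3/2, so it is optimal.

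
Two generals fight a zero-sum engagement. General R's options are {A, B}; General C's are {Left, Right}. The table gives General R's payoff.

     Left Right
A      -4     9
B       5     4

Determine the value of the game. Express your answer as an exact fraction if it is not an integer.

61/14

Row minima: A → -4, B → 4; maximin = 4.
Column maxima: Left → 5, Right → 9; minimax = 5.
4 ≠ 5, so there is no saddle point; optimal play is mixed.
Let General R play A with probability p. Expected payoff against Left: (-4)p + 5(1−p) = −9p + 5; against Right: 9p + 4(1−p) = 5p + 4.
Setting these equal: −9p + 5 = 5p + 4 ⇒ −14p = -1 ⇒ p = 1/14, and the value is (-9)·(1/14) + 5 = 61/14.
For General C: with q = P(Left), equating A's and B's payoffs gives −13q + 9 = q + 4 ⇒ q = 5/14.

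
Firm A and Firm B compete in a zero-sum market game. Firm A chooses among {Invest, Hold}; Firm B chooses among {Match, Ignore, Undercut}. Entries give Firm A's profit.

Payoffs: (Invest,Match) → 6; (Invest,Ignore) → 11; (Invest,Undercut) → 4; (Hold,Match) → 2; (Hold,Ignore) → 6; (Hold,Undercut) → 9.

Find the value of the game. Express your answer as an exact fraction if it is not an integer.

46/9

Row minima: Invest → 4, Hold → 2; maximin = 4.
Column maxima: Match → 6, Ignore → 11, Undercut → 9; minimax = 6.
4 ≠ 6, so there is no saddle point; optimal play is mixed.
Ignore is strictly dominated by Match (it gives Firm A strictly more in every row), so Firm B never plays it.
On the remaining 2×2 (Invest, Hold vs Match, Undercut):
Let Firm A play Invest with probability p. Expected payoff against Match: 6p + 2(1−p) = 4p + 2; against Undercut: 4p + 9(1−p) = −5p + 9.
Setting these equal: 4p + 2 = −5p + 9 ⇒ 9p = 7 ⇒ p = 7/9, and the value is (4)·(7/9) + 2 = 46/9.
For Firm B: with q = P(Match), equating Invest's and Hold's payoffs gives 2q + 4 = −7q + 9 ⇒ q = 5/9.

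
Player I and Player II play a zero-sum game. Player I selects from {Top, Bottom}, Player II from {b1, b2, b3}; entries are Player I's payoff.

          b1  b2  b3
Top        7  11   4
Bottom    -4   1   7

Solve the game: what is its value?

Row minima: Top → 4, Bottom → -4; maximin = 4.
Column maxima: b1 → 7, b2 → 11, b3 → 7; minimax = 7.
4 ≠ 7, so there is no saddle point; optimal play is mixed.
b2 is strictly dominated by b1 (it gives Player I strictly more in every row), so Player II never plays it.
On the remaining 2×2 (Top, Bottom vs b1, b3):
Let Player I play Top with probability p. Expected payoff against b1: 7p + (-4)(1−p) = 11p − 4; against b3: 4p + 7(1−p) = −3p + 7.
Setting these equal: 11p − 4 = −3p + 7 ⇒ 14p = 11 ⇒ p = 11/14, and the value is (11)·(11/14) − 4 = 65/14.
For Player II: with q = P(b1), equating Top's and Bottom's payoffs gives 3q + 4 = −11q + 7 ⇒ q = 3/14.

65/14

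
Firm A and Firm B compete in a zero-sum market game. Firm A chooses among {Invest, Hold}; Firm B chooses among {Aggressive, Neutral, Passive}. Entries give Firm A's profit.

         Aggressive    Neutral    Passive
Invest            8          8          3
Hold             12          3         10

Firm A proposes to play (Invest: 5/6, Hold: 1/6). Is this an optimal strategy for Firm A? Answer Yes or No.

No

Against Aggressive this mix gives (5/6)·8 + (1/6)·12 = 26/3.
Against Neutral this mix gives (5/6)·8 + (1/6)·3 = 43/6.
Against Passive this mix gives (5/6)·3 + (1/6)·10 = 25/6.
Firm B will play Passive, holding Firm A to 25/6. Shifting weight toward the row that does better against Passive would raise this floor (the equalizing mix achieves 71/12 against both Passive and Neutral), so the proposed strategy is not optimal.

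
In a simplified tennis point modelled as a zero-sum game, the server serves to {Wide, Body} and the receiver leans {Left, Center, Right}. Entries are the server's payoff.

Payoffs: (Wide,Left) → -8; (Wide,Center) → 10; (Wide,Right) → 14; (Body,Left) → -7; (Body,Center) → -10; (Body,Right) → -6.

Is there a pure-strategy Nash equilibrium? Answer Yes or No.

Row minima: Wide → -8, Body → -10; maximin = -8.
Column maxima: Left → -7, Center → 10, Right → 14; minimax = -7.
-8 ≠ -7, so no pure-strategy equilibrium exists.

No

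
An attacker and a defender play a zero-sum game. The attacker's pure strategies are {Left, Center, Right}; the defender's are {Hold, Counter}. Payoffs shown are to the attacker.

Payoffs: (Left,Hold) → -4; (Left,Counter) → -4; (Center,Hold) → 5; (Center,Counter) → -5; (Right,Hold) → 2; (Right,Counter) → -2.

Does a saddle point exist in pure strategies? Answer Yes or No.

Yes

Row minima: Left → -4, Center → -5, Right → -2; maximin = -2.
Column maxima: Hold → 5, Counter → -2; minimax = -2.
maximin = minimax = -2, so a saddle point exists.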